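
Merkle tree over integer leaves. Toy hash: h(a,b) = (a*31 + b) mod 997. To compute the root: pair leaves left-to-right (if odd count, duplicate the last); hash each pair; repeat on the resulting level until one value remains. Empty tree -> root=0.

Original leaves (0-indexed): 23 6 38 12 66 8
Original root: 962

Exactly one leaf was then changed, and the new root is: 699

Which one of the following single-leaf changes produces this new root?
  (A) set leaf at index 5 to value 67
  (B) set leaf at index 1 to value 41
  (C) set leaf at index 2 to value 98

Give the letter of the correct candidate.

Original leaves: [23, 6, 38, 12, 66, 8]
Target new root: 699
Try each candidate change and compute the resulting root:
Candidate A: set leaf[5] = 67 -> leaves = [23, 6, 38, 12, 66, 67]
  L0: [23, 6, 38, 12, 66, 67]
  L1: h(23,6)=(23*31+6)%997=719 h(38,12)=(38*31+12)%997=193 h(66,67)=(66*31+67)%997=119 -> [719, 193, 119]
  L2: h(719,193)=(719*31+193)%997=548 h(119,119)=(119*31+119)%997=817 -> [548, 817]
  L3: h(548,817)=(548*31+817)%997=856 -> [856]
  root = 856 != target 699
Candidate B: set leaf[1] = 41 -> leaves = [23, 41, 38, 12, 66, 8]
  L0: [23, 41, 38, 12, 66, 8]
  L1: h(23,41)=(23*31+41)%997=754 h(38,12)=(38*31+12)%997=193 h(66,8)=(66*31+8)%997=60 -> [754, 193, 60]
  L2: h(754,193)=(754*31+193)%997=636 h(60,60)=(60*31+60)%997=923 -> [636, 923]
  L3: h(636,923)=(636*31+923)%997=699 -> [699]
  root = 699 == target 699  ** MATCH **
Candidate C: set leaf[2] = 98 -> leaves = [23, 6, 98, 12, 66, 8]
  L0: [23, 6, 98, 12, 66, 8]
  L1: h(23,6)=(23*31+6)%997=719 h(98,12)=(98*31+12)%997=59 h(66,8)=(66*31+8)%997=60 -> [719, 59, 60]
  L2: h(719,59)=(719*31+59)%997=414 h(60,60)=(60*31+60)%997=923 -> [414, 923]
  L3: h(414,923)=(414*31+923)%997=796 -> [796]
  root = 796 != target 699
Candidate B produces the target root.

Answer: B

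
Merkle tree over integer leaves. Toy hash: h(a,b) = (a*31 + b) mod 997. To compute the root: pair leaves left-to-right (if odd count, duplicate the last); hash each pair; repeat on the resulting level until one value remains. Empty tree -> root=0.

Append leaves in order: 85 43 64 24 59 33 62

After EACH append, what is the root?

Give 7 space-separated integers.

Answer: 85 684 321 281 334 499 621

Derivation:
After append 85 (leaves=[85]):
  L0: [85]
  root=85
After append 43 (leaves=[85, 43]):
  L0: [85, 43]
  L1: h(85,43)=(85*31+43)%997=684 -> [684]
  root=684
After append 64 (leaves=[85, 43, 64]):
  L0: [85, 43, 64]
  L1: h(85,43)=(85*31+43)%997=684 h(64,64)=(64*31+64)%997=54 -> [684, 54]
  L2: h(684,54)=(684*31+54)%997=321 -> [321]
  root=321
After append 24 (leaves=[85, 43, 64, 24]):
  L0: [85, 43, 64, 24]
  L1: h(85,43)=(85*31+43)%997=684 h(64,24)=(64*31+24)%997=14 -> [684, 14]
  L2: h(684,14)=(684*31+14)%997=281 -> [281]
  root=281
After append 59 (leaves=[85, 43, 64, 24, 59]):
  L0: [85, 43, 64, 24, 59]
  L1: h(85,43)=(85*31+43)%997=684 h(64,24)=(64*31+24)%997=14 h(59,59)=(59*31+59)%997=891 -> [684, 14, 891]
  L2: h(684,14)=(684*31+14)%997=281 h(891,891)=(891*31+891)%997=596 -> [281, 596]
  L3: h(281,596)=(281*31+596)%997=334 -> [334]
  root=334
After append 33 (leaves=[85, 43, 64, 24, 59, 33]):
  L0: [85, 43, 64, 24, 59, 33]
  L1: h(85,43)=(85*31+43)%997=684 h(64,24)=(64*31+24)%997=14 h(59,33)=(59*31+33)%997=865 -> [684, 14, 865]
  L2: h(684,14)=(684*31+14)%997=281 h(865,865)=(865*31+865)%997=761 -> [281, 761]
  L3: h(281,761)=(281*31+761)%997=499 -> [499]
  root=499
After append 62 (leaves=[85, 43, 64, 24, 59, 33, 62]):
  L0: [85, 43, 64, 24, 59, 33, 62]
  L1: h(85,43)=(85*31+43)%997=684 h(64,24)=(64*31+24)%997=14 h(59,33)=(59*31+33)%997=865 h(62,62)=(62*31+62)%997=987 -> [684, 14, 865, 987]
  L2: h(684,14)=(684*31+14)%997=281 h(865,987)=(865*31+987)%997=883 -> [281, 883]
  L3: h(281,883)=(281*31+883)%997=621 -> [621]
  root=621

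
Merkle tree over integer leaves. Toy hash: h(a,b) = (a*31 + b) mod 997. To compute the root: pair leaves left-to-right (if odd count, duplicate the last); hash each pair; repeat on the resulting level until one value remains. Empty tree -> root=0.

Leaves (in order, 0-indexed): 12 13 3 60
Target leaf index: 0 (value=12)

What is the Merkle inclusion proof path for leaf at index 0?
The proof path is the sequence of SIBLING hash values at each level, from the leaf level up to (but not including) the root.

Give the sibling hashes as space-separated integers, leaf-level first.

Answer: 13 153

Derivation:
L0 (leaves): [12, 13, 3, 60], target index=0
L1: h(12,13)=(12*31+13)%997=385 [pair 0] h(3,60)=(3*31+60)%997=153 [pair 1] -> [385, 153]
  Sibling for proof at L0: 13
L2: h(385,153)=(385*31+153)%997=124 [pair 0] -> [124]
  Sibling for proof at L1: 153
Root: 124
Proof path (sibling hashes from leaf to root): [13, 153]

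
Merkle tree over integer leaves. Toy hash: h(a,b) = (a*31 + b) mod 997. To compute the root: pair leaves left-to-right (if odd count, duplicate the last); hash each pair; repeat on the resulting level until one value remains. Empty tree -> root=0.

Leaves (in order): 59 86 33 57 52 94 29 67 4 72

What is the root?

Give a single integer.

Answer: 175

Derivation:
L0: [59, 86, 33, 57, 52, 94, 29, 67, 4, 72]
L1: h(59,86)=(59*31+86)%997=918 h(33,57)=(33*31+57)%997=83 h(52,94)=(52*31+94)%997=709 h(29,67)=(29*31+67)%997=966 h(4,72)=(4*31+72)%997=196 -> [918, 83, 709, 966, 196]
L2: h(918,83)=(918*31+83)%997=625 h(709,966)=(709*31+966)%997=14 h(196,196)=(196*31+196)%997=290 -> [625, 14, 290]
L3: h(625,14)=(625*31+14)%997=446 h(290,290)=(290*31+290)%997=307 -> [446, 307]
L4: h(446,307)=(446*31+307)%997=175 -> [175]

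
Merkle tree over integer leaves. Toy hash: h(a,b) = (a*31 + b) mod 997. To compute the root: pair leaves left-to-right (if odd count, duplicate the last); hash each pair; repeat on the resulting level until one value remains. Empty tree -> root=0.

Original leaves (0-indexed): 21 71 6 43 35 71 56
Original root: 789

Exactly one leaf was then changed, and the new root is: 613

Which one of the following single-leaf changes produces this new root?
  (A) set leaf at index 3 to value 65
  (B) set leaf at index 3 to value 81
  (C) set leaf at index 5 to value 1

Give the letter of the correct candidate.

Original leaves: [21, 71, 6, 43, 35, 71, 56]
Target new root: 613
Try each candidate change and compute the resulting root:
Candidate A: set leaf[3] = 65 -> leaves = [21, 71, 6, 65, 35, 71, 56]
  L0: [21, 71, 6, 65, 35, 71, 56]
  L1: h(21,71)=(21*31+71)%997=722 h(6,65)=(6*31+65)%997=251 h(35,71)=(35*31+71)%997=159 h(56,56)=(56*31+56)%997=795 -> [722, 251, 159, 795]
  L2: h(722,251)=(722*31+251)%997=699 h(159,795)=(159*31+795)%997=739 -> [699, 739]
  L3: h(699,739)=(699*31+739)%997=474 -> [474]
  root = 474 != target 613
Candidate B: set leaf[3] = 81 -> leaves = [21, 71, 6, 81, 35, 71, 56]
  L0: [21, 71, 6, 81, 35, 71, 56]
  L1: h(21,71)=(21*31+71)%997=722 h(6,81)=(6*31+81)%997=267 h(35,71)=(35*31+71)%997=159 h(56,56)=(56*31+56)%997=795 -> [722, 267, 159, 795]
  L2: h(722,267)=(722*31+267)%997=715 h(159,795)=(159*31+795)%997=739 -> [715, 739]
  L3: h(715,739)=(715*31+739)%997=970 -> [970]
  root = 970 != target 613
Candidate C: set leaf[5] = 1 -> leaves = [21, 71, 6, 43, 35, 1, 56]
  L0: [21, 71, 6, 43, 35, 1, 56]
  L1: h(21,71)=(21*31+71)%997=722 h(6,43)=(6*31+43)%997=229 h(35,1)=(35*31+1)%997=89 h(56,56)=(56*31+56)%997=795 -> [722, 229, 89, 795]
  L2: h(722,229)=(722*31+229)%997=677 h(89,795)=(89*31+795)%997=563 -> [677, 563]
  L3: h(677,563)=(677*31+563)%997=613 -> [613]
  root = 613 == target 613  ** MATCH **
Candidate C produces the target root.

Answer: C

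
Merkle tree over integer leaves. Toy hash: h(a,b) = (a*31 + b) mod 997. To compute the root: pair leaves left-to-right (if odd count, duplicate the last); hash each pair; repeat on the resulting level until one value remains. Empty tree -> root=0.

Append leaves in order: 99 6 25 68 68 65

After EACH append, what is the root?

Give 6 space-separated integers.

After append 99 (leaves=[99]):
  L0: [99]
  root=99
After append 6 (leaves=[99, 6]):
  L0: [99, 6]
  L1: h(99,6)=(99*31+6)%997=84 -> [84]
  root=84
After append 25 (leaves=[99, 6, 25]):
  L0: [99, 6, 25]
  L1: h(99,6)=(99*31+6)%997=84 h(25,25)=(25*31+25)%997=800 -> [84, 800]
  L2: h(84,800)=(84*31+800)%997=413 -> [413]
  root=413
After append 68 (leaves=[99, 6, 25, 68]):
  L0: [99, 6, 25, 68]
  L1: h(99,6)=(99*31+6)%997=84 h(25,68)=(25*31+68)%997=843 -> [84, 843]
  L2: h(84,843)=(84*31+843)%997=456 -> [456]
  root=456
After append 68 (leaves=[99, 6, 25, 68, 68]):
  L0: [99, 6, 25, 68, 68]
  L1: h(99,6)=(99*31+6)%997=84 h(25,68)=(25*31+68)%997=843 h(68,68)=(68*31+68)%997=182 -> [84, 843, 182]
  L2: h(84,843)=(84*31+843)%997=456 h(182,182)=(182*31+182)%997=839 -> [456, 839]
  L3: h(456,839)=(456*31+839)%997=20 -> [20]
  root=20
After append 65 (leaves=[99, 6, 25, 68, 68, 65]):
  L0: [99, 6, 25, 68, 68, 65]
  L1: h(99,6)=(99*31+6)%997=84 h(25,68)=(25*31+68)%997=843 h(68,65)=(68*31+65)%997=179 -> [84, 843, 179]
  L2: h(84,843)=(84*31+843)%997=456 h(179,179)=(179*31+179)%997=743 -> [456, 743]
  L3: h(456,743)=(456*31+743)%997=921 -> [921]
  root=921

Answer: 99 84 413 456 20 921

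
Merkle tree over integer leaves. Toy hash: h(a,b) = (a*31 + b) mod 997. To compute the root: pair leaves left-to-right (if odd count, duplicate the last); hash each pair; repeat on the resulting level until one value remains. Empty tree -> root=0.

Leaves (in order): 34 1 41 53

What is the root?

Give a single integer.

Answer: 131

Derivation:
L0: [34, 1, 41, 53]
L1: h(34,1)=(34*31+1)%997=58 h(41,53)=(41*31+53)%997=327 -> [58, 327]
L2: h(58,327)=(58*31+327)%997=131 -> [131]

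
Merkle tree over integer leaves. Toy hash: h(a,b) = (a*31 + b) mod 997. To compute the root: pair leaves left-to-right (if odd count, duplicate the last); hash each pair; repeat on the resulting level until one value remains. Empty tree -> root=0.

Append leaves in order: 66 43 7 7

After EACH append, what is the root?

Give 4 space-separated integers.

After append 66 (leaves=[66]):
  L0: [66]
  root=66
After append 43 (leaves=[66, 43]):
  L0: [66, 43]
  L1: h(66,43)=(66*31+43)%997=95 -> [95]
  root=95
After append 7 (leaves=[66, 43, 7]):
  L0: [66, 43, 7]
  L1: h(66,43)=(66*31+43)%997=95 h(7,7)=(7*31+7)%997=224 -> [95, 224]
  L2: h(95,224)=(95*31+224)%997=178 -> [178]
  root=178
After append 7 (leaves=[66, 43, 7, 7]):
  L0: [66, 43, 7, 7]
  L1: h(66,43)=(66*31+43)%997=95 h(7,7)=(7*31+7)%997=224 -> [95, 224]
  L2: h(95,224)=(95*31+224)%997=178 -> [178]
  root=178

Answer: 66 95 178 178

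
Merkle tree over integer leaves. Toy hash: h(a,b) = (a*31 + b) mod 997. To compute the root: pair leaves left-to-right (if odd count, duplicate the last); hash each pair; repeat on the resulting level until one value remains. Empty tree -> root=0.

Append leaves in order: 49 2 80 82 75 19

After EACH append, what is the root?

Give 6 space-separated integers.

Answer: 49 524 858 860 769 971

Derivation:
After append 49 (leaves=[49]):
  L0: [49]
  root=49
After append 2 (leaves=[49, 2]):
  L0: [49, 2]
  L1: h(49,2)=(49*31+2)%997=524 -> [524]
  root=524
After append 80 (leaves=[49, 2, 80]):
  L0: [49, 2, 80]
  L1: h(49,2)=(49*31+2)%997=524 h(80,80)=(80*31+80)%997=566 -> [524, 566]
  L2: h(524,566)=(524*31+566)%997=858 -> [858]
  root=858
After append 82 (leaves=[49, 2, 80, 82]):
  L0: [49, 2, 80, 82]
  L1: h(49,2)=(49*31+2)%997=524 h(80,82)=(80*31+82)%997=568 -> [524, 568]
  L2: h(524,568)=(524*31+568)%997=860 -> [860]
  root=860
After append 75 (leaves=[49, 2, 80, 82, 75]):
  L0: [49, 2, 80, 82, 75]
  L1: h(49,2)=(49*31+2)%997=524 h(80,82)=(80*31+82)%997=568 h(75,75)=(75*31+75)%997=406 -> [524, 568, 406]
  L2: h(524,568)=(524*31+568)%997=860 h(406,406)=(406*31+406)%997=31 -> [860, 31]
  L3: h(860,31)=(860*31+31)%997=769 -> [769]
  root=769
After append 19 (leaves=[49, 2, 80, 82, 75, 19]):
  L0: [49, 2, 80, 82, 75, 19]
  L1: h(49,2)=(49*31+2)%997=524 h(80,82)=(80*31+82)%997=568 h(75,19)=(75*31+19)%997=350 -> [524, 568, 350]
  L2: h(524,568)=(524*31+568)%997=860 h(350,350)=(350*31+350)%997=233 -> [860, 233]
  L3: h(860,233)=(860*31+233)%997=971 -> [971]
  root=971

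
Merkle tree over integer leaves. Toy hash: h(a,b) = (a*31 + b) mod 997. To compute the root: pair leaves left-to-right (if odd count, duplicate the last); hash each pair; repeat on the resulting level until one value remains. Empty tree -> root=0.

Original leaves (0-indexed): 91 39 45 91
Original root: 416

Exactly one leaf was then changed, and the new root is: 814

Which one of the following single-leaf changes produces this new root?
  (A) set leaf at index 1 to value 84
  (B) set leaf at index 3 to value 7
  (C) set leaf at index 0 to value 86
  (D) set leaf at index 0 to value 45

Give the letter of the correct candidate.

Answer: A

Derivation:
Original leaves: [91, 39, 45, 91]
Target new root: 814
Try each candidate change and compute the resulting root:
Candidate A: set leaf[1] = 84 -> leaves = [91, 84, 45, 91]
  L0: [91, 84, 45, 91]
  L1: h(91,84)=(91*31+84)%997=911 h(45,91)=(45*31+91)%997=489 -> [911, 489]
  L2: h(911,489)=(911*31+489)%997=814 -> [814]
  root = 814 == target 814  ** MATCH **
Candidate B: set leaf[3] = 7 -> leaves = [91, 39, 45, 7]
  L0: [91, 39, 45, 7]
  L1: h(91,39)=(91*31+39)%997=866 h(45,7)=(45*31+7)%997=405 -> [866, 405]
  L2: h(866,405)=(866*31+405)%997=332 -> [332]
  root = 332 != target 814
Candidate C: set leaf[0] = 86 -> leaves = [86, 39, 45, 91]
  L0: [86, 39, 45, 91]
  L1: h(86,39)=(86*31+39)%997=711 h(45,91)=(45*31+91)%997=489 -> [711, 489]
  L2: h(711,489)=(711*31+489)%997=596 -> [596]
  root = 596 != target 814
Candidate D: set leaf[0] = 45 -> leaves = [45, 39, 45, 91]
  L0: [45, 39, 45, 91]
  L1: h(45,39)=(45*31+39)%997=437 h(45,91)=(45*31+91)%997=489 -> [437, 489]
  L2: h(437,489)=(437*31+489)%997=78 -> [78]
  root = 78 != target 814
Candidate A produces the target root.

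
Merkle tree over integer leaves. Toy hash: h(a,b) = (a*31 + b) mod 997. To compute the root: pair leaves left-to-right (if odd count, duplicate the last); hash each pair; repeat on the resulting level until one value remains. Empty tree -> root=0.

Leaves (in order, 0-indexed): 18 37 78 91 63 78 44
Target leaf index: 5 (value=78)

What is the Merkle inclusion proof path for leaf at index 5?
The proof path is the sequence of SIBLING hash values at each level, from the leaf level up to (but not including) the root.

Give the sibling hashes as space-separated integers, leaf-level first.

Answer: 63 411 17

Derivation:
L0 (leaves): [18, 37, 78, 91, 63, 78, 44], target index=5
L1: h(18,37)=(18*31+37)%997=595 [pair 0] h(78,91)=(78*31+91)%997=515 [pair 1] h(63,78)=(63*31+78)%997=37 [pair 2] h(44,44)=(44*31+44)%997=411 [pair 3] -> [595, 515, 37, 411]
  Sibling for proof at L0: 63
L2: h(595,515)=(595*31+515)%997=17 [pair 0] h(37,411)=(37*31+411)%997=561 [pair 1] -> [17, 561]
  Sibling for proof at L1: 411
L3: h(17,561)=(17*31+561)%997=91 [pair 0] -> [91]
  Sibling for proof at L2: 17
Root: 91
Proof path (sibling hashes from leaf to root): [63, 411, 17]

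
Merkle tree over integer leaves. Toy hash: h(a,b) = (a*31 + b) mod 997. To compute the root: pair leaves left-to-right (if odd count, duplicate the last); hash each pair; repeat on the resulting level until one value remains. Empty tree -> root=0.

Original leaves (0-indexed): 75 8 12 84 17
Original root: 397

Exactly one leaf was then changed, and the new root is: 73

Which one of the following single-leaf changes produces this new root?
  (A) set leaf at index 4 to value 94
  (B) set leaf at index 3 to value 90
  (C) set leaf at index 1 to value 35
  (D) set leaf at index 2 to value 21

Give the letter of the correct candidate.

Original leaves: [75, 8, 12, 84, 17]
Target new root: 73
Try each candidate change and compute the resulting root:
Candidate A: set leaf[4] = 94 -> leaves = [75, 8, 12, 84, 94]
  L0: [75, 8, 12, 84, 94]
  L1: h(75,8)=(75*31+8)%997=339 h(12,84)=(12*31+84)%997=456 h(94,94)=(94*31+94)%997=17 -> [339, 456, 17]
  L2: h(339,456)=(339*31+456)%997=995 h(17,17)=(17*31+17)%997=544 -> [995, 544]
  L3: h(995,544)=(995*31+544)%997=482 -> [482]
  root = 482 != target 73
Candidate B: set leaf[3] = 90 -> leaves = [75, 8, 12, 90, 17]
  L0: [75, 8, 12, 90, 17]
  L1: h(75,8)=(75*31+8)%997=339 h(12,90)=(12*31+90)%997=462 h(17,17)=(17*31+17)%997=544 -> [339, 462, 544]
  L2: h(339,462)=(339*31+462)%997=4 h(544,544)=(544*31+544)%997=459 -> [4, 459]
  L3: h(4,459)=(4*31+459)%997=583 -> [583]
  root = 583 != target 73
Candidate C: set leaf[1] = 35 -> leaves = [75, 35, 12, 84, 17]
  L0: [75, 35, 12, 84, 17]
  L1: h(75,35)=(75*31+35)%997=366 h(12,84)=(12*31+84)%997=456 h(17,17)=(17*31+17)%997=544 -> [366, 456, 544]
  L2: h(366,456)=(366*31+456)%997=835 h(544,544)=(544*31+544)%997=459 -> [835, 459]
  L3: h(835,459)=(835*31+459)%997=422 -> [422]
  root = 422 != target 73
Candidate D: set leaf[2] = 21 -> leaves = [75, 8, 21, 84, 17]
  L0: [75, 8, 21, 84, 17]
  L1: h(75,8)=(75*31+8)%997=339 h(21,84)=(21*31+84)%997=735 h(17,17)=(17*31+17)%997=544 -> [339, 735, 544]
  L2: h(339,735)=(339*31+735)%997=277 h(544,544)=(544*31+544)%997=459 -> [277, 459]
  L3: h(277,459)=(277*31+459)%997=73 -> [73]
  root = 73 == target 73  ** MATCH **
Candidate D produces the target root.

Answer: D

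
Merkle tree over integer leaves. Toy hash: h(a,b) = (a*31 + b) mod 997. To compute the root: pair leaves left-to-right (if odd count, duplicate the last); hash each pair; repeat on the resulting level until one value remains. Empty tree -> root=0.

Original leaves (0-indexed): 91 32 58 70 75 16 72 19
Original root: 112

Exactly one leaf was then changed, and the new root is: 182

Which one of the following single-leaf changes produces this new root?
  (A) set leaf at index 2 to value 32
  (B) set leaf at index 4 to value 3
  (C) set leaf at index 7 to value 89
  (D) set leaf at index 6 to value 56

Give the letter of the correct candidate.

Original leaves: [91, 32, 58, 70, 75, 16, 72, 19]
Target new root: 182
Try each candidate change and compute the resulting root:
Candidate A: set leaf[2] = 32 -> leaves = [91, 32, 32, 70, 75, 16, 72, 19]
  L0: [91, 32, 32, 70, 75, 16, 72, 19]
  L1: h(91,32)=(91*31+32)%997=859 h(32,70)=(32*31+70)%997=65 h(75,16)=(75*31+16)%997=347 h(72,19)=(72*31+19)%997=257 -> [859, 65, 347, 257]
  L2: h(859,65)=(859*31+65)%997=772 h(347,257)=(347*31+257)%997=47 -> [772, 47]
  L3: h(772,47)=(772*31+47)%997=51 -> [51]
  root = 51 != target 182
Candidate B: set leaf[4] = 3 -> leaves = [91, 32, 58, 70, 3, 16, 72, 19]
  L0: [91, 32, 58, 70, 3, 16, 72, 19]
  L1: h(91,32)=(91*31+32)%997=859 h(58,70)=(58*31+70)%997=871 h(3,16)=(3*31+16)%997=109 h(72,19)=(72*31+19)%997=257 -> [859, 871, 109, 257]
  L2: h(859,871)=(859*31+871)%997=581 h(109,257)=(109*31+257)%997=645 -> [581, 645]
  L3: h(581,645)=(581*31+645)%997=710 -> [710]
  root = 710 != target 182
Candidate C: set leaf[7] = 89 -> leaves = [91, 32, 58, 70, 75, 16, 72, 89]
  L0: [91, 32, 58, 70, 75, 16, 72, 89]
  L1: h(91,32)=(91*31+32)%997=859 h(58,70)=(58*31+70)%997=871 h(75,16)=(75*31+16)%997=347 h(72,89)=(72*31+89)%997=327 -> [859, 871, 347, 327]
  L2: h(859,871)=(859*31+871)%997=581 h(347,327)=(347*31+327)%997=117 -> [581, 117]
  L3: h(581,117)=(581*31+117)%997=182 -> [182]
  root = 182 == target 182  ** MATCH **
Candidate D: set leaf[6] = 56 -> leaves = [91, 32, 58, 70, 75, 16, 56, 19]
  L0: [91, 32, 58, 70, 75, 16, 56, 19]
  L1: h(91,32)=(91*31+32)%997=859 h(58,70)=(58*31+70)%997=871 h(75,16)=(75*31+16)%997=347 h(56,19)=(56*31+19)%997=758 -> [859, 871, 347, 758]
  L2: h(859,871)=(859*31+871)%997=581 h(347,758)=(347*31+758)%997=548 -> [581, 548]
  L3: h(581,548)=(581*31+548)%997=613 -> [613]
  root = 613 != target 182
Candidate C produces the target root.

Answer: C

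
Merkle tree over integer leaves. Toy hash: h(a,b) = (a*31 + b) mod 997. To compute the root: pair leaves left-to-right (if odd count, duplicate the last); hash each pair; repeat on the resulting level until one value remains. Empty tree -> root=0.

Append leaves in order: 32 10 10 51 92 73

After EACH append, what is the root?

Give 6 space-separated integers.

Answer: 32 5 475 516 534 923

Derivation:
After append 32 (leaves=[32]):
  L0: [32]
  root=32
After append 10 (leaves=[32, 10]):
  L0: [32, 10]
  L1: h(32,10)=(32*31+10)%997=5 -> [5]
  root=5
After append 10 (leaves=[32, 10, 10]):
  L0: [32, 10, 10]
  L1: h(32,10)=(32*31+10)%997=5 h(10,10)=(10*31+10)%997=320 -> [5, 320]
  L2: h(5,320)=(5*31+320)%997=475 -> [475]
  root=475
After append 51 (leaves=[32, 10, 10, 51]):
  L0: [32, 10, 10, 51]
  L1: h(32,10)=(32*31+10)%997=5 h(10,51)=(10*31+51)%997=361 -> [5, 361]
  L2: h(5,361)=(5*31+361)%997=516 -> [516]
  root=516
After append 92 (leaves=[32, 10, 10, 51, 92]):
  L0: [32, 10, 10, 51, 92]
  L1: h(32,10)=(32*31+10)%997=5 h(10,51)=(10*31+51)%997=361 h(92,92)=(92*31+92)%997=950 -> [5, 361, 950]
  L2: h(5,361)=(5*31+361)%997=516 h(950,950)=(950*31+950)%997=490 -> [516, 490]
  L3: h(516,490)=(516*31+490)%997=534 -> [534]
  root=534
After append 73 (leaves=[32, 10, 10, 51, 92, 73]):
  L0: [32, 10, 10, 51, 92, 73]
  L1: h(32,10)=(32*31+10)%997=5 h(10,51)=(10*31+51)%997=361 h(92,73)=(92*31+73)%997=931 -> [5, 361, 931]
  L2: h(5,361)=(5*31+361)%997=516 h(931,931)=(931*31+931)%997=879 -> [516, 879]
  L3: h(516,879)=(516*31+879)%997=923 -> [923]
  root=923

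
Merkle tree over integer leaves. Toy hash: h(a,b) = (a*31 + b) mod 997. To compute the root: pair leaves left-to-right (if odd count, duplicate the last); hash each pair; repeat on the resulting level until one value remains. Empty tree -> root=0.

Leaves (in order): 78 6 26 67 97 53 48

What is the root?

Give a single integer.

L0: [78, 6, 26, 67, 97, 53, 48]
L1: h(78,6)=(78*31+6)%997=430 h(26,67)=(26*31+67)%997=873 h(97,53)=(97*31+53)%997=69 h(48,48)=(48*31+48)%997=539 -> [430, 873, 69, 539]
L2: h(430,873)=(430*31+873)%997=245 h(69,539)=(69*31+539)%997=684 -> [245, 684]
L3: h(245,684)=(245*31+684)%997=303 -> [303]

Answer: 303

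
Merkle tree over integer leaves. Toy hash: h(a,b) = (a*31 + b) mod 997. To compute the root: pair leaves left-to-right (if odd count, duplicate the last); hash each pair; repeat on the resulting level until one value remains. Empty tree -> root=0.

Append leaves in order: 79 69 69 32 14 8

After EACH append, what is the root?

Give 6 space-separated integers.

Answer: 79 524 506 469 959 767

Derivation:
After append 79 (leaves=[79]):
  L0: [79]
  root=79
After append 69 (leaves=[79, 69]):
  L0: [79, 69]
  L1: h(79,69)=(79*31+69)%997=524 -> [524]
  root=524
After append 69 (leaves=[79, 69, 69]):
  L0: [79, 69, 69]
  L1: h(79,69)=(79*31+69)%997=524 h(69,69)=(69*31+69)%997=214 -> [524, 214]
  L2: h(524,214)=(524*31+214)%997=506 -> [506]
  root=506
After append 32 (leaves=[79, 69, 69, 32]):
  L0: [79, 69, 69, 32]
  L1: h(79,69)=(79*31+69)%997=524 h(69,32)=(69*31+32)%997=177 -> [524, 177]
  L2: h(524,177)=(524*31+177)%997=469 -> [469]
  root=469
After append 14 (leaves=[79, 69, 69, 32, 14]):
  L0: [79, 69, 69, 32, 14]
  L1: h(79,69)=(79*31+69)%997=524 h(69,32)=(69*31+32)%997=177 h(14,14)=(14*31+14)%997=448 -> [524, 177, 448]
  L2: h(524,177)=(524*31+177)%997=469 h(448,448)=(448*31+448)%997=378 -> [469, 378]
  L3: h(469,378)=(469*31+378)%997=959 -> [959]
  root=959
After append 8 (leaves=[79, 69, 69, 32, 14, 8]):
  L0: [79, 69, 69, 32, 14, 8]
  L1: h(79,69)=(79*31+69)%997=524 h(69,32)=(69*31+32)%997=177 h(14,8)=(14*31+8)%997=442 -> [524, 177, 442]
  L2: h(524,177)=(524*31+177)%997=469 h(442,442)=(442*31+442)%997=186 -> [469, 186]
  L3: h(469,186)=(469*31+186)%997=767 -> [767]
  root=767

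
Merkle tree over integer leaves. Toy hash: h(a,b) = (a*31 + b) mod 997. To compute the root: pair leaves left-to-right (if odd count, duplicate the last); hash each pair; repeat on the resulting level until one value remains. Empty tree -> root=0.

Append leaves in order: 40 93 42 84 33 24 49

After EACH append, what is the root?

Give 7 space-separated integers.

After append 40 (leaves=[40]):
  L0: [40]
  root=40
After append 93 (leaves=[40, 93]):
  L0: [40, 93]
  L1: h(40,93)=(40*31+93)%997=336 -> [336]
  root=336
After append 42 (leaves=[40, 93, 42]):
  L0: [40, 93, 42]
  L1: h(40,93)=(40*31+93)%997=336 h(42,42)=(42*31+42)%997=347 -> [336, 347]
  L2: h(336,347)=(336*31+347)%997=793 -> [793]
  root=793
After append 84 (leaves=[40, 93, 42, 84]):
  L0: [40, 93, 42, 84]
  L1: h(40,93)=(40*31+93)%997=336 h(42,84)=(42*31+84)%997=389 -> [336, 389]
  L2: h(336,389)=(336*31+389)%997=835 -> [835]
  root=835
After append 33 (leaves=[40, 93, 42, 84, 33]):
  L0: [40, 93, 42, 84, 33]
  L1: h(40,93)=(40*31+93)%997=336 h(42,84)=(42*31+84)%997=389 h(33,33)=(33*31+33)%997=59 -> [336, 389, 59]
  L2: h(336,389)=(336*31+389)%997=835 h(59,59)=(59*31+59)%997=891 -> [835, 891]
  L3: h(835,891)=(835*31+891)%997=854 -> [854]
  root=854
After append 24 (leaves=[40, 93, 42, 84, 33, 24]):
  L0: [40, 93, 42, 84, 33, 24]
  L1: h(40,93)=(40*31+93)%997=336 h(42,84)=(42*31+84)%997=389 h(33,24)=(33*31+24)%997=50 -> [336, 389, 50]
  L2: h(336,389)=(336*31+389)%997=835 h(50,50)=(50*31+50)%997=603 -> [835, 603]
  L3: h(835,603)=(835*31+603)%997=566 -> [566]
  root=566
After append 49 (leaves=[40, 93, 42, 84, 33, 24, 49]):
  L0: [40, 93, 42, 84, 33, 24, 49]
  L1: h(40,93)=(40*31+93)%997=336 h(42,84)=(42*31+84)%997=389 h(33,24)=(33*31+24)%997=50 h(49,49)=(49*31+49)%997=571 -> [336, 389, 50, 571]
  L2: h(336,389)=(336*31+389)%997=835 h(50,571)=(50*31+571)%997=127 -> [835, 127]
  L3: h(835,127)=(835*31+127)%997=90 -> [90]
  root=90

Answer: 40 336 793 835 854 566 90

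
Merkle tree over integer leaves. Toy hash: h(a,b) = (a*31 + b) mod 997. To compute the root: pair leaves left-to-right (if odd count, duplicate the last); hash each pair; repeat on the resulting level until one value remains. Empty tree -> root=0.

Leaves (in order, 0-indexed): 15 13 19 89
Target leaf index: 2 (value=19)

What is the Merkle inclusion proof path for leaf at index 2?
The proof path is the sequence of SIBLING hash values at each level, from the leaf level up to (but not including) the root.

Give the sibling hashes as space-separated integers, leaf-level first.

Answer: 89 478

Derivation:
L0 (leaves): [15, 13, 19, 89], target index=2
L1: h(15,13)=(15*31+13)%997=478 [pair 0] h(19,89)=(19*31+89)%997=678 [pair 1] -> [478, 678]
  Sibling for proof at L0: 89
L2: h(478,678)=(478*31+678)%997=541 [pair 0] -> [541]
  Sibling for proof at L1: 478
Root: 541
Proof path (sibling hashes from leaf to root): [89, 478]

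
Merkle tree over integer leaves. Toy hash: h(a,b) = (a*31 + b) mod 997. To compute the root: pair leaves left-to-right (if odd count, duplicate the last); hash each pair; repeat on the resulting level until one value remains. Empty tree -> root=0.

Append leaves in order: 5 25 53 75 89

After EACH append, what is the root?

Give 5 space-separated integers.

After append 5 (leaves=[5]):
  L0: [5]
  root=5
After append 25 (leaves=[5, 25]):
  L0: [5, 25]
  L1: h(5,25)=(5*31+25)%997=180 -> [180]
  root=180
After append 53 (leaves=[5, 25, 53]):
  L0: [5, 25, 53]
  L1: h(5,25)=(5*31+25)%997=180 h(53,53)=(53*31+53)%997=699 -> [180, 699]
  L2: h(180,699)=(180*31+699)%997=297 -> [297]
  root=297
After append 75 (leaves=[5, 25, 53, 75]):
  L0: [5, 25, 53, 75]
  L1: h(5,25)=(5*31+25)%997=180 h(53,75)=(53*31+75)%997=721 -> [180, 721]
  L2: h(180,721)=(180*31+721)%997=319 -> [319]
  root=319
After append 89 (leaves=[5, 25, 53, 75, 89]):
  L0: [5, 25, 53, 75, 89]
  L1: h(5,25)=(5*31+25)%997=180 h(53,75)=(53*31+75)%997=721 h(89,89)=(89*31+89)%997=854 -> [180, 721, 854]
  L2: h(180,721)=(180*31+721)%997=319 h(854,854)=(854*31+854)%997=409 -> [319, 409]
  L3: h(319,409)=(319*31+409)%997=328 -> [328]
  root=328

Answer: 5 180 297 319 328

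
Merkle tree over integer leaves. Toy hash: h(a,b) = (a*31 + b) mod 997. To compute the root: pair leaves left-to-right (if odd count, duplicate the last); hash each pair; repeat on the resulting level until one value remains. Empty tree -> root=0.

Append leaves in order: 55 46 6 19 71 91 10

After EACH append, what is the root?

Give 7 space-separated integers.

After append 55 (leaves=[55]):
  L0: [55]
  root=55
After append 46 (leaves=[55, 46]):
  L0: [55, 46]
  L1: h(55,46)=(55*31+46)%997=754 -> [754]
  root=754
After append 6 (leaves=[55, 46, 6]):
  L0: [55, 46, 6]
  L1: h(55,46)=(55*31+46)%997=754 h(6,6)=(6*31+6)%997=192 -> [754, 192]
  L2: h(754,192)=(754*31+192)%997=635 -> [635]
  root=635
After append 19 (leaves=[55, 46, 6, 19]):
  L0: [55, 46, 6, 19]
  L1: h(55,46)=(55*31+46)%997=754 h(6,19)=(6*31+19)%997=205 -> [754, 205]
  L2: h(754,205)=(754*31+205)%997=648 -> [648]
  root=648
After append 71 (leaves=[55, 46, 6, 19, 71]):
  L0: [55, 46, 6, 19, 71]
  L1: h(55,46)=(55*31+46)%997=754 h(6,19)=(6*31+19)%997=205 h(71,71)=(71*31+71)%997=278 -> [754, 205, 278]
  L2: h(754,205)=(754*31+205)%997=648 h(278,278)=(278*31+278)%997=920 -> [648, 920]
  L3: h(648,920)=(648*31+920)%997=71 -> [71]
  root=71
After append 91 (leaves=[55, 46, 6, 19, 71, 91]):
  L0: [55, 46, 6, 19, 71, 91]
  L1: h(55,46)=(55*31+46)%997=754 h(6,19)=(6*31+19)%997=205 h(71,91)=(71*31+91)%997=298 -> [754, 205, 298]
  L2: h(754,205)=(754*31+205)%997=648 h(298,298)=(298*31+298)%997=563 -> [648, 563]
  L3: h(648,563)=(648*31+563)%997=711 -> [711]
  root=711
After append 10 (leaves=[55, 46, 6, 19, 71, 91, 10]):
  L0: [55, 46, 6, 19, 71, 91, 10]
  L1: h(55,46)=(55*31+46)%997=754 h(6,19)=(6*31+19)%997=205 h(71,91)=(71*31+91)%997=298 h(10,10)=(10*31+10)%997=320 -> [754, 205, 298, 320]
  L2: h(754,205)=(754*31+205)%997=648 h(298,320)=(298*31+320)%997=585 -> [648, 585]
  L3: h(648,585)=(648*31+585)%997=733 -> [733]
  root=733

Answer: 55 754 635 648 71 711 733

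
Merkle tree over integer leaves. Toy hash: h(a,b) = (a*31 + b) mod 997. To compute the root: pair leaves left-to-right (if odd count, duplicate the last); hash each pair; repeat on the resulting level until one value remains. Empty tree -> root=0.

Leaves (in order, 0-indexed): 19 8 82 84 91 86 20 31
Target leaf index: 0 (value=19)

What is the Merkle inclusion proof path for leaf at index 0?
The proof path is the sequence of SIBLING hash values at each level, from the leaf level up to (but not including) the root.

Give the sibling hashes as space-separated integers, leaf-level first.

Answer: 8 632 41

Derivation:
L0 (leaves): [19, 8, 82, 84, 91, 86, 20, 31], target index=0
L1: h(19,8)=(19*31+8)%997=597 [pair 0] h(82,84)=(82*31+84)%997=632 [pair 1] h(91,86)=(91*31+86)%997=913 [pair 2] h(20,31)=(20*31+31)%997=651 [pair 3] -> [597, 632, 913, 651]
  Sibling for proof at L0: 8
L2: h(597,632)=(597*31+632)%997=196 [pair 0] h(913,651)=(913*31+651)%997=41 [pair 1] -> [196, 41]
  Sibling for proof at L1: 632
L3: h(196,41)=(196*31+41)%997=135 [pair 0] -> [135]
  Sibling for proof at L2: 41
Root: 135
Proof path (sibling hashes from leaf to root): [8, 632, 41]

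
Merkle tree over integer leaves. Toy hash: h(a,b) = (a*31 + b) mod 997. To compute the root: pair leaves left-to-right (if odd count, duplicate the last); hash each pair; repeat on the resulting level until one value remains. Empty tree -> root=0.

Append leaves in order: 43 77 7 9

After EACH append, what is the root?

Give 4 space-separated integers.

Answer: 43 413 66 68

Derivation:
After append 43 (leaves=[43]):
  L0: [43]
  root=43
After append 77 (leaves=[43, 77]):
  L0: [43, 77]
  L1: h(43,77)=(43*31+77)%997=413 -> [413]
  root=413
After append 7 (leaves=[43, 77, 7]):
  L0: [43, 77, 7]
  L1: h(43,77)=(43*31+77)%997=413 h(7,7)=(7*31+7)%997=224 -> [413, 224]
  L2: h(413,224)=(413*31+224)%997=66 -> [66]
  root=66
After append 9 (leaves=[43, 77, 7, 9]):
  L0: [43, 77, 7, 9]
  L1: h(43,77)=(43*31+77)%997=413 h(7,9)=(7*31+9)%997=226 -> [413, 226]
  L2: h(413,226)=(413*31+226)%997=68 -> [68]
  root=68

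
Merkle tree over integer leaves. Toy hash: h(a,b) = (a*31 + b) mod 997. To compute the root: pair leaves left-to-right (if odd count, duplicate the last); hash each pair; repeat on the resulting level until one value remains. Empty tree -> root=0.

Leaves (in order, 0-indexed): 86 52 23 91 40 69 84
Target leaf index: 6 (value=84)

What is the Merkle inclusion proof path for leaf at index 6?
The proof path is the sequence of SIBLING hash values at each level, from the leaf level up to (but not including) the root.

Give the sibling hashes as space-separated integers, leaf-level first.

Answer: 84 312 317

Derivation:
L0 (leaves): [86, 52, 23, 91, 40, 69, 84], target index=6
L1: h(86,52)=(86*31+52)%997=724 [pair 0] h(23,91)=(23*31+91)%997=804 [pair 1] h(40,69)=(40*31+69)%997=312 [pair 2] h(84,84)=(84*31+84)%997=694 [pair 3] -> [724, 804, 312, 694]
  Sibling for proof at L0: 84
L2: h(724,804)=(724*31+804)%997=317 [pair 0] h(312,694)=(312*31+694)%997=396 [pair 1] -> [317, 396]
  Sibling for proof at L1: 312
L3: h(317,396)=(317*31+396)%997=253 [pair 0] -> [253]
  Sibling for proof at L2: 317
Root: 253
Proof path (sibling hashes from leaf to root): [84, 312, 317]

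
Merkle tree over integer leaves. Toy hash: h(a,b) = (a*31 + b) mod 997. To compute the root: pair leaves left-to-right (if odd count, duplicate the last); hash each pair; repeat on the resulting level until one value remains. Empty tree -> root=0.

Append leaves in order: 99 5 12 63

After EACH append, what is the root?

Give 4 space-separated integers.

After append 99 (leaves=[99]):
  L0: [99]
  root=99
After append 5 (leaves=[99, 5]):
  L0: [99, 5]
  L1: h(99,5)=(99*31+5)%997=83 -> [83]
  root=83
After append 12 (leaves=[99, 5, 12]):
  L0: [99, 5, 12]
  L1: h(99,5)=(99*31+5)%997=83 h(12,12)=(12*31+12)%997=384 -> [83, 384]
  L2: h(83,384)=(83*31+384)%997=963 -> [963]
  root=963
After append 63 (leaves=[99, 5, 12, 63]):
  L0: [99, 5, 12, 63]
  L1: h(99,5)=(99*31+5)%997=83 h(12,63)=(12*31+63)%997=435 -> [83, 435]
  L2: h(83,435)=(83*31+435)%997=17 -> [17]
  root=17

Answer: 99 83 963 17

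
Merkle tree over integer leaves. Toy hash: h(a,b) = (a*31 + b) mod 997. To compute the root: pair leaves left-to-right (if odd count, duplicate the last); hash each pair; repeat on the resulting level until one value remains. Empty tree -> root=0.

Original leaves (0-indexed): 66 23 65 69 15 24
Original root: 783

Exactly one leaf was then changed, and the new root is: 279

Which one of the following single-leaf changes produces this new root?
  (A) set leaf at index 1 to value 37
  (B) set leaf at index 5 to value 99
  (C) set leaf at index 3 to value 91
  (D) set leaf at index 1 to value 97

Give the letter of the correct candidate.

Original leaves: [66, 23, 65, 69, 15, 24]
Target new root: 279
Try each candidate change and compute the resulting root:
Candidate A: set leaf[1] = 37 -> leaves = [66, 37, 65, 69, 15, 24]
  L0: [66, 37, 65, 69, 15, 24]
  L1: h(66,37)=(66*31+37)%997=89 h(65,69)=(65*31+69)%997=90 h(15,24)=(15*31+24)%997=489 -> [89, 90, 489]
  L2: h(89,90)=(89*31+90)%997=855 h(489,489)=(489*31+489)%997=693 -> [855, 693]
  L3: h(855,693)=(855*31+693)%997=279 -> [279]
  root = 279 == target 279  ** MATCH **
Candidate B: set leaf[5] = 99 -> leaves = [66, 23, 65, 69, 15, 99]
  L0: [66, 23, 65, 69, 15, 99]
  L1: h(66,23)=(66*31+23)%997=75 h(65,69)=(65*31+69)%997=90 h(15,99)=(15*31+99)%997=564 -> [75, 90, 564]
  L2: h(75,90)=(75*31+90)%997=421 h(564,564)=(564*31+564)%997=102 -> [421, 102]
  L3: h(421,102)=(421*31+102)%997=192 -> [192]
  root = 192 != target 279
Candidate C: set leaf[3] = 91 -> leaves = [66, 23, 65, 91, 15, 24]
  L0: [66, 23, 65, 91, 15, 24]
  L1: h(66,23)=(66*31+23)%997=75 h(65,91)=(65*31+91)%997=112 h(15,24)=(15*31+24)%997=489 -> [75, 112, 489]
  L2: h(75,112)=(75*31+112)%997=443 h(489,489)=(489*31+489)%997=693 -> [443, 693]
  L3: h(443,693)=(443*31+693)%997=468 -> [468]
  root = 468 != target 279
Candidate D: set leaf[1] = 97 -> leaves = [66, 97, 65, 69, 15, 24]
  L0: [66, 97, 65, 69, 15, 24]
  L1: h(66,97)=(66*31+97)%997=149 h(65,69)=(65*31+69)%997=90 h(15,24)=(15*31+24)%997=489 -> [149, 90, 489]
  L2: h(149,90)=(149*31+90)%997=721 h(489,489)=(489*31+489)%997=693 -> [721, 693]
  L3: h(721,693)=(721*31+693)%997=113 -> [113]
  root = 113 != target 279
Candidate A produces the target root.

Answer: A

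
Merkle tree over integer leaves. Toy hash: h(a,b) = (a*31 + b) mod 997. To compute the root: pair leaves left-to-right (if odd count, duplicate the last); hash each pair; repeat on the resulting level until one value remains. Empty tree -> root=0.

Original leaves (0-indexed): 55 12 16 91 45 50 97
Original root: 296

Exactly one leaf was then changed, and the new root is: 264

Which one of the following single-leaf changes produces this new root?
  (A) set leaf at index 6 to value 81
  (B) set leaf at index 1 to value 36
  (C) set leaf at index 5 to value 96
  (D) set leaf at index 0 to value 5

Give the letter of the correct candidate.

Answer: D

Derivation:
Original leaves: [55, 12, 16, 91, 45, 50, 97]
Target new root: 264
Try each candidate change and compute the resulting root:
Candidate A: set leaf[6] = 81 -> leaves = [55, 12, 16, 91, 45, 50, 81]
  L0: [55, 12, 16, 91, 45, 50, 81]
  L1: h(55,12)=(55*31+12)%997=720 h(16,91)=(16*31+91)%997=587 h(45,50)=(45*31+50)%997=448 h(81,81)=(81*31+81)%997=598 -> [720, 587, 448, 598]
  L2: h(720,587)=(720*31+587)%997=973 h(448,598)=(448*31+598)%997=528 -> [973, 528]
  L3: h(973,528)=(973*31+528)%997=781 -> [781]
  root = 781 != target 264
Candidate B: set leaf[1] = 36 -> leaves = [55, 36, 16, 91, 45, 50, 97]
  L0: [55, 36, 16, 91, 45, 50, 97]
  L1: h(55,36)=(55*31+36)%997=744 h(16,91)=(16*31+91)%997=587 h(45,50)=(45*31+50)%997=448 h(97,97)=(97*31+97)%997=113 -> [744, 587, 448, 113]
  L2: h(744,587)=(744*31+587)%997=720 h(448,113)=(448*31+113)%997=43 -> [720, 43]
  L3: h(720,43)=(720*31+43)%997=429 -> [429]
  root = 429 != target 264
Candidate C: set leaf[5] = 96 -> leaves = [55, 12, 16, 91, 45, 96, 97]
  L0: [55, 12, 16, 91, 45, 96, 97]
  L1: h(55,12)=(55*31+12)%997=720 h(16,91)=(16*31+91)%997=587 h(45,96)=(45*31+96)%997=494 h(97,97)=(97*31+97)%997=113 -> [720, 587, 494, 113]
  L2: h(720,587)=(720*31+587)%997=973 h(494,113)=(494*31+113)%997=472 -> [973, 472]
  L3: h(973,472)=(973*31+472)%997=725 -> [725]
  root = 725 != target 264
Candidate D: set leaf[0] = 5 -> leaves = [5, 12, 16, 91, 45, 50, 97]
  L0: [5, 12, 16, 91, 45, 50, 97]
  L1: h(5,12)=(5*31+12)%997=167 h(16,91)=(16*31+91)%997=587 h(45,50)=(45*31+50)%997=448 h(97,97)=(97*31+97)%997=113 -> [167, 587, 448, 113]
  L2: h(167,587)=(167*31+587)%997=779 h(448,113)=(448*31+113)%997=43 -> [779, 43]
  L3: h(779,43)=(779*31+43)%997=264 -> [264]
  root = 264 == target 264  ** MATCH **
Candidate D produces the target root.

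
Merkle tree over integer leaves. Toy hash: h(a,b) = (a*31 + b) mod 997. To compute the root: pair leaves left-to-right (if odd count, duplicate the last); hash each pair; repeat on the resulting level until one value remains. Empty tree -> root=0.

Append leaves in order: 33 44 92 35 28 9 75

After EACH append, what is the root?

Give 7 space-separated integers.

After append 33 (leaves=[33]):
  L0: [33]
  root=33
After append 44 (leaves=[33, 44]):
  L0: [33, 44]
  L1: h(33,44)=(33*31+44)%997=70 -> [70]
  root=70
After append 92 (leaves=[33, 44, 92]):
  L0: [33, 44, 92]
  L1: h(33,44)=(33*31+44)%997=70 h(92,92)=(92*31+92)%997=950 -> [70, 950]
  L2: h(70,950)=(70*31+950)%997=129 -> [129]
  root=129
After append 35 (leaves=[33, 44, 92, 35]):
  L0: [33, 44, 92, 35]
  L1: h(33,44)=(33*31+44)%997=70 h(92,35)=(92*31+35)%997=893 -> [70, 893]
  L2: h(70,893)=(70*31+893)%997=72 -> [72]
  root=72
After append 28 (leaves=[33, 44, 92, 35, 28]):
  L0: [33, 44, 92, 35, 28]
  L1: h(33,44)=(33*31+44)%997=70 h(92,35)=(92*31+35)%997=893 h(28,28)=(28*31+28)%997=896 -> [70, 893, 896]
  L2: h(70,893)=(70*31+893)%997=72 h(896,896)=(896*31+896)%997=756 -> [72, 756]
  L3: h(72,756)=(72*31+756)%997=994 -> [994]
  root=994
After append 9 (leaves=[33, 44, 92, 35, 28, 9]):
  L0: [33, 44, 92, 35, 28, 9]
  L1: h(33,44)=(33*31+44)%997=70 h(92,35)=(92*31+35)%997=893 h(28,9)=(28*31+9)%997=877 -> [70, 893, 877]
  L2: h(70,893)=(70*31+893)%997=72 h(877,877)=(877*31+877)%997=148 -> [72, 148]
  L3: h(72,148)=(72*31+148)%997=386 -> [386]
  root=386
After append 75 (leaves=[33, 44, 92, 35, 28, 9, 75]):
  L0: [33, 44, 92, 35, 28, 9, 75]
  L1: h(33,44)=(33*31+44)%997=70 h(92,35)=(92*31+35)%997=893 h(28,9)=(28*31+9)%997=877 h(75,75)=(75*31+75)%997=406 -> [70, 893, 877, 406]
  L2: h(70,893)=(70*31+893)%997=72 h(877,406)=(877*31+406)%997=674 -> [72, 674]
  L3: h(72,674)=(72*31+674)%997=912 -> [912]
  root=912

Answer: 33 70 129 72 994 386 912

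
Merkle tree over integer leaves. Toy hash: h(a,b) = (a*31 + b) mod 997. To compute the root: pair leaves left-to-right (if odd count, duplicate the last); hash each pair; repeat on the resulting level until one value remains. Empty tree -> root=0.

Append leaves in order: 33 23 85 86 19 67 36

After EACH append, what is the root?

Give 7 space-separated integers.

After append 33 (leaves=[33]):
  L0: [33]
  root=33
After append 23 (leaves=[33, 23]):
  L0: [33, 23]
  L1: h(33,23)=(33*31+23)%997=49 -> [49]
  root=49
After append 85 (leaves=[33, 23, 85]):
  L0: [33, 23, 85]
  L1: h(33,23)=(33*31+23)%997=49 h(85,85)=(85*31+85)%997=726 -> [49, 726]
  L2: h(49,726)=(49*31+726)%997=251 -> [251]
  root=251
After append 86 (leaves=[33, 23, 85, 86]):
  L0: [33, 23, 85, 86]
  L1: h(33,23)=(33*31+23)%997=49 h(85,86)=(85*31+86)%997=727 -> [49, 727]
  L2: h(49,727)=(49*31+727)%997=252 -> [252]
  root=252
After append 19 (leaves=[33, 23, 85, 86, 19]):
  L0: [33, 23, 85, 86, 19]
  L1: h(33,23)=(33*31+23)%997=49 h(85,86)=(85*31+86)%997=727 h(19,19)=(19*31+19)%997=608 -> [49, 727, 608]
  L2: h(49,727)=(49*31+727)%997=252 h(608,608)=(608*31+608)%997=513 -> [252, 513]
  L3: h(252,513)=(252*31+513)%997=349 -> [349]
  root=349
After append 67 (leaves=[33, 23, 85, 86, 19, 67]):
  L0: [33, 23, 85, 86, 19, 67]
  L1: h(33,23)=(33*31+23)%997=49 h(85,86)=(85*31+86)%997=727 h(19,67)=(19*31+67)%997=656 -> [49, 727, 656]
  L2: h(49,727)=(49*31+727)%997=252 h(656,656)=(656*31+656)%997=55 -> [252, 55]
  L3: h(252,55)=(252*31+55)%997=888 -> [888]
  root=888
After append 36 (leaves=[33, 23, 85, 86, 19, 67, 36]):
  L0: [33, 23, 85, 86, 19, 67, 36]
  L1: h(33,23)=(33*31+23)%997=49 h(85,86)=(85*31+86)%997=727 h(19,67)=(19*31+67)%997=656 h(36,36)=(36*31+36)%997=155 -> [49, 727, 656, 155]
  L2: h(49,727)=(49*31+727)%997=252 h(656,155)=(656*31+155)%997=551 -> [252, 551]
  L3: h(252,551)=(252*31+551)%997=387 -> [387]
  root=387

Answer: 33 49 251 252 349 888 387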